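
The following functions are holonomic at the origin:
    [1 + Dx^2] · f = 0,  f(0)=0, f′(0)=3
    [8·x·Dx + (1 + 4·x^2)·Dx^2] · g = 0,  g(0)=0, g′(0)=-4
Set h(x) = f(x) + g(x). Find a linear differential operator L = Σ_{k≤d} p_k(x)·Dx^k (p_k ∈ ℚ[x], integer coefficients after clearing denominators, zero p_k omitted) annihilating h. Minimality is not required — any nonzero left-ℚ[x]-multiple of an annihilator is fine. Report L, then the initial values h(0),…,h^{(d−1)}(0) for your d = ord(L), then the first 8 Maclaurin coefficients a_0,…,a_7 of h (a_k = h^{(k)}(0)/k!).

L = (-376·x + 1600·x^3 + 128·x^5)·Dx + (-7 + 76·x^2 + 432·x^4 + 64·x^6)·Dx^2 + (-376·x + 1600·x^3 + 128·x^5)·Dx^3 + (-7 + 76·x^2 + 432·x^4 + 64·x^6)·Dx^4  (order 4).
h: a_k = 0, -1, 0, 29/6, 0, -511/40, 0, 8777/240, …
ICs: h(0) = 0, h′(0) = -1, h′′(0) = 0, h′′′(0) = 29.

f: a_k = 0, 3, 0, -1/2, 0, 1/40, 0, -1/1680, …
g: a_k = 0, -4, 0, 16/3, 0, -64/5, 0, 256/7, …
f+g: L₀ = lclm(L_f,L_g), ord ≤ 2+2.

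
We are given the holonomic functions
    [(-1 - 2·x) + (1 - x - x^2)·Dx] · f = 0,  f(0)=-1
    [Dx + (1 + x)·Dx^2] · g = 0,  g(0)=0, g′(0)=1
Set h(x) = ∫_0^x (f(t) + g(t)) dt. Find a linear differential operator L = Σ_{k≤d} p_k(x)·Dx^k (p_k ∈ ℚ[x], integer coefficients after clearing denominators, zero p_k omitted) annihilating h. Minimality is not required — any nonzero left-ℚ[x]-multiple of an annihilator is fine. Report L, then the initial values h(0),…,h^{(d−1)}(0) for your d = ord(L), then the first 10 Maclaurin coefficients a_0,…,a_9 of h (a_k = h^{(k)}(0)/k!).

L = (26 + 70·x + 76·x^2 + 36·x^3 + 12·x^4)·Dx^2 + (16 + 84·x + 160·x^2 + 144·x^3 + 74·x^4 + 20·x^5)·Dx^3 + (-5 - 11·x + x^2 + 23·x^3 + 29·x^4 + 17·x^5 + 4·x^6)·Dx^4  (order 4).
h: a_k = 0, -1, 0, -5/6, -2/3, -21/20, -13/10, -79/42, -73/28, -91/24, …
ICs: h(0) = 0, h′(0) = -1, h′′(0) = 0, h′′′(0) = -5.

f: a_k = -1, -1, -2, -3, -5, -8, -13, -21, -34, -55, …
g: a_k = 0, 1, -1/2, 1/3, -1/4, 1/5, -1/6, 1/7, -1/8, 1/9, …
Sum ⇒ L₀ = lclm(L_f,L_g) in ℚ(x)⟨Dx⟩.
h=∫₀ˣh₀: take L = L₀·Dx.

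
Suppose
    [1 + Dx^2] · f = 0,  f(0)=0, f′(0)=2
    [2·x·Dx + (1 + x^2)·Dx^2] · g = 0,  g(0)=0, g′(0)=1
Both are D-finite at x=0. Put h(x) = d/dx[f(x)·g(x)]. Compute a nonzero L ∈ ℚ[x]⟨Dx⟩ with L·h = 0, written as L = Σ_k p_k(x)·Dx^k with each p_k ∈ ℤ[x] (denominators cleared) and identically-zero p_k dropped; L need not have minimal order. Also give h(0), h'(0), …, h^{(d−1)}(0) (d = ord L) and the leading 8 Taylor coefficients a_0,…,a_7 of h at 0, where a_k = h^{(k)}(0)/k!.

L = (110 + 294·x^2 + 461·x^4 + 96·x^6 + 12·x^8 + 2·x^10 + x^12) + (68·x + 284·x^3 + 280·x^5 + 80·x^7 + 20·x^9 + 4·x^11)·Dx + (120 + 340·x^2 + 534·x^4 + 148·x^6 + 32·x^8 + 8·x^10 + 2·x^12)·Dx^2 + (68·x + 284·x^3 + 280·x^5 + 80·x^7 + 20·x^9 + 4·x^11)·Dx^3 + (10 + 46·x^2 + 73·x^4 + 52·x^6 + 20·x^8 + 6·x^10 + x^12)·Dx^4  (order 4).
h: a_k = 0, 4, 0, -4, 0, 19/6, 0, -43/15, …
ICs: h(0) = 0, h′(0) = 4, h′′(0) = 0, h′′′(0) = -24.

f: a_k = 0, 2, 0, -1/3, 0, 1/60, 0, -1/2520, …
g: a_k = 0, 1, 0, -1/3, 0, 1/5, 0, -1/7, …
Product ⇒ symmetric product L₀, ord ≤ 4.
Differentiate: ansatz ord ≤ ord L₀ ⇒ L.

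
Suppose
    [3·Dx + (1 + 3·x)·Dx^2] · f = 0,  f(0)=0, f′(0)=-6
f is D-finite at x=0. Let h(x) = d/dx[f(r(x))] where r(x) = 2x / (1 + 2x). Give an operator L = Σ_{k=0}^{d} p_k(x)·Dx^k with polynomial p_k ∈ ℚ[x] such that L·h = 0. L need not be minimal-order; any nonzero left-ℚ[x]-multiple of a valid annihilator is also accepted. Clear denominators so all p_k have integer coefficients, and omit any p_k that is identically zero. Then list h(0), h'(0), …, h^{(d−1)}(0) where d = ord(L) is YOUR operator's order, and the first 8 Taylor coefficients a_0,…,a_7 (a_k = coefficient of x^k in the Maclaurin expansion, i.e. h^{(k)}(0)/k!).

f: a_k = 0, -6, 9, -18, 81/2, -486/5, 243, -4374/7, …
Substitute x→r, Dx→(1/r')Dx; clear ⇒ L₀.
h=h₀': d/dx-closure on L₀ ⇒ L.
L = (10 + 32·x) + (1 + 10·x + 16·x^2)·Dx  (order 1).
h: a_k = -12, 120, -1008, 8160, -65472, 524160, -4194048, 33553920, …
ICs: h(0) = -12.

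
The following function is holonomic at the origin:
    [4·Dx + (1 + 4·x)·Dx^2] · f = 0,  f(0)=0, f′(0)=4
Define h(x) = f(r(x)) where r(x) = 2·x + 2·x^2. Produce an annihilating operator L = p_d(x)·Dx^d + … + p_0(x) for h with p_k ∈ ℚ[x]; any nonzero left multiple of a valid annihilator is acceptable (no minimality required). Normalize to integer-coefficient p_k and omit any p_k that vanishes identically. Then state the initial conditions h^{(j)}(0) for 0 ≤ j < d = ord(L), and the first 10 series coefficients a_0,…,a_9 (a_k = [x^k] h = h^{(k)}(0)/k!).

L = (6 + 16·x + 16·x^2)·Dx + (1 + 10·x + 24·x^2 + 16·x^3)·Dx^2  (order 2).
h: a_k = 0, 8, -24, 320/3, -544, 14848/5, -16896, 692224/7, -590848, 32276480/9, …
ICs: h(0) = 0, h′(0) = 8.

f: a_k = 0, 4, -8, 64/3, -64, 1024/5, -2048/3, 16384/7, -8192, 262144/9, …
f∘r: x↦r, Dx↦Dx/r' in L_f ⇒ L₀.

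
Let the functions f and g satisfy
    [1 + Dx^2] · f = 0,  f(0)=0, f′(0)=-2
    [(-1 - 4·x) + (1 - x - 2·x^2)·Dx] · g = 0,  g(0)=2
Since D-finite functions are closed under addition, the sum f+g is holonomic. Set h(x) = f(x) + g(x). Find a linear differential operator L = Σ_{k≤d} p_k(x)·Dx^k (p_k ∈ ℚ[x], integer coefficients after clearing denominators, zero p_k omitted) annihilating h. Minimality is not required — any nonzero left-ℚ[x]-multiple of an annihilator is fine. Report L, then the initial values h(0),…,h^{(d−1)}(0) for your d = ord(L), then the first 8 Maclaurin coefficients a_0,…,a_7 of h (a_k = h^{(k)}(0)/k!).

f: a_k = 0, -2, 0, 1/3, 0, -1/60, 0, 1/2520, …
g: a_k = 2, 2, 6, 10, 22, 42, 86, 170, …
Sum ⇒ L₀ = lclm(L_f,L_g) in ℚ(x)⟨Dx⟩.
L = (-31 - 146·x - 133·x^2 - 184·x^3 - 20·x^4 - 16·x^5) + (7 + 3·x - 3·x^2 - 37·x^3 - 42·x^4 - 12·x^5 - 8·x^6)·Dx + (-31 - 146·x - 133·x^2 - 184·x^3 - 20·x^4 - 16·x^5)·Dx^2 + (7 + 3·x - 3·x^2 - 37·x^3 - 42·x^4 - 12·x^5 - 8·x^6)·Dx^3  (order 3).
h: a_k = 2, 0, 6, 31/3, 22, 2519/60, 86, 428401/2520, …
ICs: h(0) = 2, h′(0) = 0, h′′(0) = 12.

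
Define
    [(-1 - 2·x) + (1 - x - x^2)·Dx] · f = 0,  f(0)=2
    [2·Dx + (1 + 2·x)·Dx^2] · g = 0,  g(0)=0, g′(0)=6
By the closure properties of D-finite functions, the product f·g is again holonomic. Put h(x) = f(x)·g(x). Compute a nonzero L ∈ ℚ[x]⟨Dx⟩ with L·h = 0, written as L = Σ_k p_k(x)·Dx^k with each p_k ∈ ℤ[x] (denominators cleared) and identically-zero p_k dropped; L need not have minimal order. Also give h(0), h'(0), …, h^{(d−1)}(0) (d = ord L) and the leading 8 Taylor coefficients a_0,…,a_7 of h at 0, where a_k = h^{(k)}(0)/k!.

f: a_k = 2, 2, 4, 6, 10, 16, 26, 42, …
g: a_k = 0, 6, -6, 8, -12, 96/5, -32, 384/7, …
f·g: L₀ = L_f ⊗_s L_g, ord ≤ 1·2.
L = (4 + 8·x) + (10·x + 10·x^2)·Dx + (-1 - x + 3·x^2 + 2·x^3)·Dx^2  (order 2).
h: a_k = 0, 12, 0, 28, 4, 352/5, 52/5, 6668/35, …
ICs: h(0) = 0, h′(0) = 12.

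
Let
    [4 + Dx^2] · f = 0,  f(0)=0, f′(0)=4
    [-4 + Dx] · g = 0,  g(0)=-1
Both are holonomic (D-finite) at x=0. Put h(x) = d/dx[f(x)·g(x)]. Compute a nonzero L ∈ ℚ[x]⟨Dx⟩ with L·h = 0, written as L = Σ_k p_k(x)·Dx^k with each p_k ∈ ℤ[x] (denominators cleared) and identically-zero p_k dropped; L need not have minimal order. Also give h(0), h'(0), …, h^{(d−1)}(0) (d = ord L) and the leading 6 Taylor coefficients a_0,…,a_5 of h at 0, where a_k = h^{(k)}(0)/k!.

L = 20 - 8·Dx + Dx^2  (order 2).
h: a_k = -4, -32, -88, -128, -328/3, -704/15, …
ICs: h(0) = -4, h′(0) = -32.

f: a_k = 0, 4, 0, -8/3, 0, 8/15, …
g: a_k = -1, -4, -8, -32/3, -32/3, -128/15, …
h₀=f·g: eliminate ⇒ L₀, order ≤ 2·1.
h₀' ⇒ L via d/dx closure of L₀.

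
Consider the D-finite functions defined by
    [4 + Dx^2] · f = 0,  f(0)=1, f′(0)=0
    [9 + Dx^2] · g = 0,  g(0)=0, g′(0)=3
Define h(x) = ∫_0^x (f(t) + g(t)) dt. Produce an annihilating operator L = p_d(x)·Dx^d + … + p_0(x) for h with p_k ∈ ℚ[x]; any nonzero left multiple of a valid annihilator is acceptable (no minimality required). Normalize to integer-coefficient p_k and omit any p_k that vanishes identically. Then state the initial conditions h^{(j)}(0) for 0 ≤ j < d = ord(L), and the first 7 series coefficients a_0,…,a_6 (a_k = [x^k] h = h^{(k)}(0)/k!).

L = 36·Dx + 13·Dx^3 + Dx^5  (order 5).
h: a_k = 0, 1, 3/2, -2/3, -9/8, 2/15, 27/80, …
ICs: h(0) = 0, h′(0) = 1, h′′(0) = 3, h′′′(0) = -4, h′′′′(0) = -27.

f: a_k = 1, 0, -2, 0, 2/3, 0, -4/45, …
g: a_k = 0, 3, 0, -9/2, 0, 81/40, 0, …
Sum ⇒ L₀ = lclm(L_f,L_g) in ℚ(x)⟨Dx⟩.
h=∫₀ˣh₀: take L = L₀·Dx.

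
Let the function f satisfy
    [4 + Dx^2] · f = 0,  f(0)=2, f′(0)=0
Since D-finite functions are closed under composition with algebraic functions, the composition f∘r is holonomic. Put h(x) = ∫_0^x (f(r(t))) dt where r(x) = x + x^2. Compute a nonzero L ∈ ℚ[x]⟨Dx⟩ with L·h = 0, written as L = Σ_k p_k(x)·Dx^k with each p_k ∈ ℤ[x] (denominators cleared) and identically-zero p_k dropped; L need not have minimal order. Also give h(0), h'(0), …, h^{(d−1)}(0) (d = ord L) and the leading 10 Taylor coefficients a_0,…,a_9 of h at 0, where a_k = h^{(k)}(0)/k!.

L = (4 + 24·x + 48·x^2 + 32·x^3)·Dx - 2·Dx^2 + (1 + 2·x)·Dx^3  (order 3).
h: a_k = 0, 2, 0, -4/3, -2, -8/15, 8/9, 352/315, 8/15, -416/2835, …
ICs: h(0) = 0, h′(0) = 2, h′′(0) = 0.

f: a_k = 2, 0, -4, 0, 4/3, 0, -8/45, 0, 4/315, 0, …
Change of var in L_f (x↦r) gives L₀.
h=∫₀ˣh₀: take L = L₀·Dx.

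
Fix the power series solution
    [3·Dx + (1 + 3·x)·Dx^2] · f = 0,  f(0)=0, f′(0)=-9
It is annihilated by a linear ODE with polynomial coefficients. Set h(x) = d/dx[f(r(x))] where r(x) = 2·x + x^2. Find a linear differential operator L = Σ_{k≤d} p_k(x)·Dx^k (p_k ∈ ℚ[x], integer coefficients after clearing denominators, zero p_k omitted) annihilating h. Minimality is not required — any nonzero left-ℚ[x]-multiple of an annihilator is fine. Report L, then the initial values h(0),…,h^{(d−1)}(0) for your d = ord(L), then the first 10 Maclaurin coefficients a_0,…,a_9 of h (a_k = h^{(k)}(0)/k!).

L = (5 + 6·x + 3·x^2) + (1 + 7·x + 9·x^2 + 3·x^3)·Dx  (order 1).
h: a_k = -18, 90, -486, 2646, -14418, 78570, -428166, 2333286, -12715218, 69291450, …
ICs: h(0) = -18.

f: a_k = 0, -9, 27/2, -27, 243/4, -729/5, 729/2, -6561/7, 19683/8, -6561, …
f∘r: x↦r, Dx↦Dx/r' in L_f ⇒ L₀.
h=h₀': d/dx-closure on L₀ ⇒ L.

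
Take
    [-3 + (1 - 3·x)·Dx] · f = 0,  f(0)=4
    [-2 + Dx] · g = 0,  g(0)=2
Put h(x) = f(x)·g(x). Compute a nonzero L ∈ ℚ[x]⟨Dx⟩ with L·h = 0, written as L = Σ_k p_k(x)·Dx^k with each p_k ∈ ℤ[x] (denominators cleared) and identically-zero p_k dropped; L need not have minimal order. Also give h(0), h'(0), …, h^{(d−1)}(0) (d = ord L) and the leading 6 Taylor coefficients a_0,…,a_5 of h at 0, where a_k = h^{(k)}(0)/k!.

f: a_k = 4, 12, 36, 108, 324, 972, …
g: a_k = 2, 4, 4, 8/3, 4/3, 8/15, …
h₀=f·g: eliminate ⇒ L₀, order ≤ 1·1.
L = (5 - 6·x) + (-1 + 3·x)·Dx  (order 1).
h: a_k = 8, 40, 136, 1256/3, 3784/3, 56792/15, …
ICs: h(0) = 8.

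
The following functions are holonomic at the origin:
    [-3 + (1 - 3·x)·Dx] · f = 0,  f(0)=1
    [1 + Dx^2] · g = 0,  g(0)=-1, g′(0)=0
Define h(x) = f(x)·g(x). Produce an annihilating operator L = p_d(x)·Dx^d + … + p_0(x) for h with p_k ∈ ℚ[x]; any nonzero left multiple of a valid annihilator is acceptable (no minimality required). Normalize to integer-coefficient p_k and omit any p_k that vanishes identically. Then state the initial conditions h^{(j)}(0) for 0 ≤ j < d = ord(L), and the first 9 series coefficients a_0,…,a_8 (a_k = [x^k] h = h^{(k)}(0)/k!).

L = (-1 + 3·x) + 6·Dx + (-1 + 3·x)·Dx^2  (order 2).
h: a_k = -1, -3, -17/2, -51/2, -1837/24, -1837/8, -495989/720, -495989/240, -249978457/40320, …
ICs: h(0) = -1, h′(0) = -3.

f: a_k = 1, 3, 9, 27, 81, 243, 729, 2187, 6561, …
g: a_k = -1, 0, 1/2, 0, -1/24, 0, 1/720, 0, -1/40320, …
Sym-product of L_f,L_g gives L₀ (≤ ord 2).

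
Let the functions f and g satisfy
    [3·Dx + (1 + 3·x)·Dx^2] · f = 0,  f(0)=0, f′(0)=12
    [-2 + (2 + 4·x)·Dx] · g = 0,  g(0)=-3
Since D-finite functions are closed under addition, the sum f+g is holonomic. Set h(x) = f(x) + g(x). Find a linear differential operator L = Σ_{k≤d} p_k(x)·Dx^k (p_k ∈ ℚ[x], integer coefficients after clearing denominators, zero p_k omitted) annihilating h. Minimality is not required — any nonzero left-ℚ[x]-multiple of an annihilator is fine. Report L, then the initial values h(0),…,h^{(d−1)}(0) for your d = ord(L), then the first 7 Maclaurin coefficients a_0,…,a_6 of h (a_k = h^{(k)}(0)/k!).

f: a_k = 0, 12, -18, 36, -81, 972/5, -486, …
g: a_k = -3, -3, 3/2, -3/2, 15/8, -21/8, 63/16, …
L₀ := lclm(L_f,L_g); ord L₀ ≤ 2+1.
L = (18 + 18·x)·Dx + (30 + 108·x + 90·x^2)·Dx^2 + (4 + 26·x + 54·x^2 + 36·x^3)·Dx^3  (order 3).
h: a_k = -3, 9, -33/2, 69/2, -633/8, 7671/40, -7713/16, …
ICs: h(0) = -3, h′(0) = 9, h′′(0) = -33.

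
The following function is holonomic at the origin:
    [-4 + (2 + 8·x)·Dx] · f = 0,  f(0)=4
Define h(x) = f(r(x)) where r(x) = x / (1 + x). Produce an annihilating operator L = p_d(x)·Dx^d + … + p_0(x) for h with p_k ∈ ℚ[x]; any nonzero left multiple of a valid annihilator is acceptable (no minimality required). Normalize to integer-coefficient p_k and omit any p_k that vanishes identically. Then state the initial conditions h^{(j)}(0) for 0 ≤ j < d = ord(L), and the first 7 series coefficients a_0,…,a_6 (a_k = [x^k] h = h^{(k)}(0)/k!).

L = -2 + (1 + 6·x + 5·x^2)·Dx  (order 1).
h: a_k = 4, 8, -16, 40, -120, 408, -1504, …
ICs: h(0) = 4.

f: a_k = 4, 8, -8, 16, -40, 112, -336, …
Change of var in L_f (x↦r) gives L₀.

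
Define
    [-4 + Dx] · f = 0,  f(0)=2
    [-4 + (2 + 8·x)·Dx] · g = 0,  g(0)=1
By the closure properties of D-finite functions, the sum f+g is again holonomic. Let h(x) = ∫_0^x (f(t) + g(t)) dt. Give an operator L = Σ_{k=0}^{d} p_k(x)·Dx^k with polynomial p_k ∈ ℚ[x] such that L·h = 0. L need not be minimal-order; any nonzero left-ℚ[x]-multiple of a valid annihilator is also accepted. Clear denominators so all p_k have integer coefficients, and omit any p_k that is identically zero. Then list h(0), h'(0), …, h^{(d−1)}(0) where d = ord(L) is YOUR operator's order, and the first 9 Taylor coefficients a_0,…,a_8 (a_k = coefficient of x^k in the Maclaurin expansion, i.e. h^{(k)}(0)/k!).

L = (24 + 64·x)·Dx + (-10 - 64·x - 128·x^2)·Dx^2 + (1 + 12·x + 32·x^2)·Dx^3  (order 3).
h: a_k = 0, 3, 5, 14/3, 19/3, 34/15, 338/45, -3268/315, 10651/315, …
ICs: h(0) = 0, h′(0) = 3, h′′(0) = 10.

f: a_k = 2, 8, 16, 64/3, 64/3, 256/15, 512/45, 2048/315, 1024/315, …
g: a_k = 1, 2, -2, 4, -10, 28, -84, 264, -858, …
h₀=f+g: left-lcm gives L₀, ord ≤ 2.
∫: right-multiply L₀ by Dx.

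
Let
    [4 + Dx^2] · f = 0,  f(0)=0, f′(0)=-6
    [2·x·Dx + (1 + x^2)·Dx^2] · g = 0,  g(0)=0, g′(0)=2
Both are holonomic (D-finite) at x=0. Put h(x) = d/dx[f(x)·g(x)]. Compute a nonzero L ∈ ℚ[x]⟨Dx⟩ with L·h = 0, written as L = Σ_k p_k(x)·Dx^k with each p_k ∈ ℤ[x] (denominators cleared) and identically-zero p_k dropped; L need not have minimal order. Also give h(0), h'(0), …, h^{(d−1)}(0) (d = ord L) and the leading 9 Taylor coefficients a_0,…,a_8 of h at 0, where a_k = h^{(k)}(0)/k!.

f: a_k = 0, -6, 0, 4, 0, -4/5, 0, 8/105, 0, …
g: a_k = 0, 2, 0, -2/3, 0, 2/5, 0, -2/7, 0, …
h₀=f·g: eliminate ⇒ L₀, order ≤ 2·2.
h₀' ⇒ L via d/dx closure of L₀.
L = (512 + 1824·x^2 + 2768·x^4 + 1920·x^6 + 912·x^8 + 320·x^10 + 64·x^12) + (248·x + 944·x^3 + 1240·x^5 + 800·x^7 + 320·x^9 + 64·x^11)·Dx + (168 + 652·x^2 + 1080·x^4 + 892·x^6 + 488·x^8 + 176·x^10 + 32·x^12)·Dx^2 + (62·x + 236·x^3 + 310·x^5 + 200·x^7 + 80·x^9 + 16·x^11)·Dx^3 + (10 + 49·x^2 + 97·x^4 + 103·x^6 + 65·x^8 + 24·x^10 + 4·x^12)·Dx^4  (order 4).
h: a_k = 0, -24, 0, 48, 0, -40, 0, 32, 0, …
ICs: h(0) = 0, h′(0) = -24, h′′(0) = 0, h′′′(0) = 288.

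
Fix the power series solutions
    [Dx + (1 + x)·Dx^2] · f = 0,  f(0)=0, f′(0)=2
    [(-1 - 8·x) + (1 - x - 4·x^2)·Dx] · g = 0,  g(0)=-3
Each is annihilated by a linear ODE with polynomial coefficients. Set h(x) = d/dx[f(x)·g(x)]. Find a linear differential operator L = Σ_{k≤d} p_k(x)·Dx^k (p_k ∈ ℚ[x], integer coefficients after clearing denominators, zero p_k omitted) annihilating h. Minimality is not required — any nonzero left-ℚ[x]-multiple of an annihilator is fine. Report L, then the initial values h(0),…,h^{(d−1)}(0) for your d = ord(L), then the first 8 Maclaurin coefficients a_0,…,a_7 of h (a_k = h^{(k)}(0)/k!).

f: a_k = 0, 2, -1, 2/3, -1/2, 2/5, -1/3, 2/7, …
g: a_k = -3, -3, -15, -27, -87, -195, -543, -1323, …
L₀ := L_f ⊗_s L_g (sym. prod.), ord ≤ 2.
h=h₀': d/dx-closure on L₀ ⇒ L.
L = (236 + 648·x + 576·x^2) + (25 + 277·x + 672·x^2 + 448·x^3)·Dx + (-9 - 16·x + 45·x^2 + 116·x^3 + 64·x^4)·Dx^2  (order 2).
h: a_k = -6, -6, -87, -158, -1567/2, -9411/5, -13179/2, -614714/35, …
ICs: h(0) = -6, h′(0) = -6.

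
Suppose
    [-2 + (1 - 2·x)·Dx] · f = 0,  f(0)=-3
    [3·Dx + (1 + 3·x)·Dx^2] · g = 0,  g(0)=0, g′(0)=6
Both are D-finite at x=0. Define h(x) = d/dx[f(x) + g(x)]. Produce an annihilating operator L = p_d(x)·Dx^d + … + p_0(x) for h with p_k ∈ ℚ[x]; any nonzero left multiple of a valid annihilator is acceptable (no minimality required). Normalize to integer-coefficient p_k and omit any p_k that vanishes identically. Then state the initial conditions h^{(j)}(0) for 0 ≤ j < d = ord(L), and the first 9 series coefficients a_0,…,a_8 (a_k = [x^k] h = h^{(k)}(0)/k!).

f: a_k = -3, -6, -12, -24, -48, -96, -192, -384, -768, …
g: a_k = 0, 6, -9, 18, -81/2, 486/5, -243, 4374/7, -6561/4, …
f+g: L₀ = lclm(L_f,L_g), ord ≤ 1+2.
Differentiate: ansatz ord ≤ ord L₀ ⇒ L.
L = (144 + 72·x) + (6 + 216·x + 144·x^2)·Dx + (-7 - 13·x + 36·x^2 + 36·x^3)·Dx^2  (order 2).
h: a_k = 0, -42, -18, -354, 6, -2610, 1686, -19266, 25542, …
ICs: h(0) = 0, h′(0) = -42.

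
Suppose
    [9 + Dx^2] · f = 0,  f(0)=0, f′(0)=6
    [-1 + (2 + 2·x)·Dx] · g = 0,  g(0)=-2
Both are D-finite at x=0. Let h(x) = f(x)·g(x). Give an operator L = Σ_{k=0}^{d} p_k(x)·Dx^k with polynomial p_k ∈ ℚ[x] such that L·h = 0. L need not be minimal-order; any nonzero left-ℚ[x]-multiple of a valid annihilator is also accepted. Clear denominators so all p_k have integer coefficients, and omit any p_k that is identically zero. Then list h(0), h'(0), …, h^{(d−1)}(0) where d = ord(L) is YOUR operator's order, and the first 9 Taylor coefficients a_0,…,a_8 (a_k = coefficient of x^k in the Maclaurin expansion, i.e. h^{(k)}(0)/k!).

L = (39 + 72·x + 36·x^2) + (-4 - 4·x)·Dx + (4 + 8·x + 4·x^2)·Dx^2  (order 2).
h: a_k = 0, -12, -6, 39/2, 33/4, -1581/160, -1041/320, 20529/8960, 2367/3584, …
ICs: h(0) = 0, h′(0) = -12.

f: a_k = 0, 6, 0, -9, 0, 81/20, 0, -243/280, 0, …
g: a_k = -2, -1, 1/4, -1/8, 5/64, -7/128, 21/512, -33/1024, 429/16384, …
h₀=f·g: eliminate ⇒ L₀, order ≤ 2·1.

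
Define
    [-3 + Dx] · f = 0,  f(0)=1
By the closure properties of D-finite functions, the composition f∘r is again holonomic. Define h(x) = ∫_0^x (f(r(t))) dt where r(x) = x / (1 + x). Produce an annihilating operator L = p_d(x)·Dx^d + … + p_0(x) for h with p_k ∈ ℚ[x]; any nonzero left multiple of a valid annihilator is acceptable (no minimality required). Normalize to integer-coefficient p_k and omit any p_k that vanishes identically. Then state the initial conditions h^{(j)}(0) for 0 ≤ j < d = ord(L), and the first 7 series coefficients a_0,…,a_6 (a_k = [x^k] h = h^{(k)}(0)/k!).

L = -3·Dx + (1 + 2·x + x^2)·Dx^2  (order 2).
h: a_k = 0, 1, 3/2, 1/2, -3/8, 3/40, 7/80, …
ICs: h(0) = 0, h′(0) = 1.

f: a_k = 1, 3, 9/2, 9/2, 27/8, 81/40, 81/80, …
L₀ from L_f via x↦r, Dx↦r'^{-1}Dx.
h=∫h₀ ⇒ L = L₀·Dx.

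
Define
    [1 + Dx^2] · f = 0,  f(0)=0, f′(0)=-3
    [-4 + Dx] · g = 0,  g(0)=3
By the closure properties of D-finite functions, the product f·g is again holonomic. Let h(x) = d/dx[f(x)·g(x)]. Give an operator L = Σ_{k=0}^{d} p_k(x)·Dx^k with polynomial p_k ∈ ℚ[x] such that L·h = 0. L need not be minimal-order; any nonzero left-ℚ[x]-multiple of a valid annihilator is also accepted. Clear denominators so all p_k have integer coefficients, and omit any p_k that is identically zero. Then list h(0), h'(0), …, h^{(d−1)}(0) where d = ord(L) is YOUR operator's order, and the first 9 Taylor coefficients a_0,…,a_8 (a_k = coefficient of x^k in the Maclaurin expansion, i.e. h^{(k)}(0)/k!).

f: a_k = 0, -3, 0, 1/2, 0, -1/40, 0, 1/1680, 0, …
g: a_k = 3, 12, 24, 32, 32, 128/5, 256/15, 1024/105, 512/105, …
Sym-product of L_f,L_g gives L₀ (≤ ord 2).
h=h₀': d/dx-closure on L₀ ⇒ L.
L = 17 - 8·Dx + Dx^2  (order 2).
h: a_k = -9, -72, -423/2, -360, -3363/8, -1833/5, -20047/80, -138, -277441/4480, …
ICs: h(0) = -9, h′(0) = -72.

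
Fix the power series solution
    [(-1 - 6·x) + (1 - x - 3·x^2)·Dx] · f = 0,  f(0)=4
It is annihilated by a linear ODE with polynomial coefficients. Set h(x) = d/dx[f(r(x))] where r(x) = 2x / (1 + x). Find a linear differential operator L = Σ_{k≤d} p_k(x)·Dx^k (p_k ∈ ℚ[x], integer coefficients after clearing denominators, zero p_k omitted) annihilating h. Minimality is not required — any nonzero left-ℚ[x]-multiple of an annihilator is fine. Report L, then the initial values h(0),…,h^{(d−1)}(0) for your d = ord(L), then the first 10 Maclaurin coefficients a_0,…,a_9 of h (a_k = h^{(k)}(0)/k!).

L = (14 + 78·x + 546·x^2 + 338·x^3) + (-1 - 14·x + 182·x^3 + 169·x^4)·Dx  (order 1).
h: a_k = 8, 112, 312, 2912, 6760, 56784, 123032, 984256, 2056392, 15994160, …
ICs: h(0) = 8.

f: a_k = 4, 4, 16, 28, 76, 160, 388, 868, 2032, 4636, …
h₀=f(r): pull back L_f along r ⇒ L₀.
h₀' ⇒ L via d/dx closure of L₀.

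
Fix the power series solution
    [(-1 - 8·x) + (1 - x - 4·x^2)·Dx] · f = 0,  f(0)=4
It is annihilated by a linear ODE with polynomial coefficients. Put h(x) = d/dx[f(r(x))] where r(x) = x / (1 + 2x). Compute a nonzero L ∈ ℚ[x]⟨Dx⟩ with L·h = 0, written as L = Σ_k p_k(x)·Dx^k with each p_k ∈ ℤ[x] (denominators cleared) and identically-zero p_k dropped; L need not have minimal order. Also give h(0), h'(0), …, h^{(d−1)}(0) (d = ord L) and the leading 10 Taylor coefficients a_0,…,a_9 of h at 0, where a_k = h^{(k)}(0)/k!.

f: a_k = 4, 4, 20, 36, 116, 260, 724, 1764, 4660, 11716, …
L₀ from L_f via x↦r, Dx↦r'^{-1}Dx.
h=h₀': d/dx-closure on L₀ ⇒ L.
L = (6 + 12·x + 72·x^2 + 80·x^3) + (-1 - 15·x - 54·x^2 - 36·x^3 + 40·x^4)·Dx  (order 1).
h: a_k = 4, 24, -84, 432, -1900, 8136, -33796, 137568, -551196, 2181240, …
ICs: h(0) = 4.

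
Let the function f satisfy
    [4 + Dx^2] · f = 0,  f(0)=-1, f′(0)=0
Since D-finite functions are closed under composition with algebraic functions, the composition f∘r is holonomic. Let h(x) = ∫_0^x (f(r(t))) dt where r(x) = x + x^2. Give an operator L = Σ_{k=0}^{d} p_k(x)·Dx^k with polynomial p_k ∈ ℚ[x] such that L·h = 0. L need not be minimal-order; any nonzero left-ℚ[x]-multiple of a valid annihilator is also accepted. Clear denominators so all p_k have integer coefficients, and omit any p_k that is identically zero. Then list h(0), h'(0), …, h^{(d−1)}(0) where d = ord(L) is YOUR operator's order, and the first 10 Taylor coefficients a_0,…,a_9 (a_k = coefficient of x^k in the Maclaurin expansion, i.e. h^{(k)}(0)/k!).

L = (4 + 24·x + 48·x^2 + 32·x^3)·Dx - 2·Dx^2 + (1 + 2·x)·Dx^3  (order 3).
h: a_k = 0, -1, 0, 2/3, 1, 4/15, -4/9, -176/315, -4/15, 208/2835, …
ICs: h(0) = 0, h′(0) = -1, h′′(0) = 0.

f: a_k = -1, 0, 2, 0, -2/3, 0, 4/45, 0, -2/315, 0, …
Change of var in L_f (x↦r) gives L₀.
h=∫₀ˣh₀: take L = L₀·Dx.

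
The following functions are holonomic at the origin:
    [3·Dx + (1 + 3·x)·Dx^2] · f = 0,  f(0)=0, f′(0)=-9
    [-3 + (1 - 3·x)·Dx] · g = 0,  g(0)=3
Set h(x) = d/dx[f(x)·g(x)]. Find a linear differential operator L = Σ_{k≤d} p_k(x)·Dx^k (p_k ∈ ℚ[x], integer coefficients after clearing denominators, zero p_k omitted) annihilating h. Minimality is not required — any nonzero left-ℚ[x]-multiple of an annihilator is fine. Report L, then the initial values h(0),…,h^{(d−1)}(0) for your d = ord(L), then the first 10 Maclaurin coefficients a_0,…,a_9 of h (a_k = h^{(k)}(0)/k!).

f: a_k = 0, -9, 27/2, -27, 243/4, -729/5, 729/2, -6561/7, 19683/8, -6561, …
g: a_k = 3, 9, 27, 81, 243, 729, 2187, 6561, 19683, 59049, …
L₀ := L_f ⊗_s L_g (sym. prod.), ord ≤ 2.
Derive L from L₀ (diff closure).
L = 36 + (3 + 45·x)·Dx + (-1 + 9·x^2)·Dx^2  (order 2).
h: a_k = -27, -81, -1215/2, -1701, -34263/4, -242757/10, -2092959/20, -10491039/35, -332859213/280, -96072723/28, …
ICs: h(0) = -27, h′(0) = -81.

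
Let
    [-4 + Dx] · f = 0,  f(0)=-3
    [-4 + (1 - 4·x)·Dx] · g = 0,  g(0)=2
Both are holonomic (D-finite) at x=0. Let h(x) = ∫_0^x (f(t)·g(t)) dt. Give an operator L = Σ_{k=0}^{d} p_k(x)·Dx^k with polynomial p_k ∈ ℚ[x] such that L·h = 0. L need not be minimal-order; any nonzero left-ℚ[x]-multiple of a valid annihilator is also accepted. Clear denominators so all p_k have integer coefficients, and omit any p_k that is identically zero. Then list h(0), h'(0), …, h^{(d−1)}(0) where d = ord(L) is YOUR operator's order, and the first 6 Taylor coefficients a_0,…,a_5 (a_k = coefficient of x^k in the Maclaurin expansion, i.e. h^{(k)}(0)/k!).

f: a_k = -3, -12, -24, -32, -32, -128/5, …
g: a_k = 2, 8, 32, 128, 512, 2048, …
h₀=f·g: eliminate ⇒ L₀, order ≤ 1·1.
h=∫₀ˣh₀: take L = L₀·Dx.
L = (8 - 16·x)·Dx + (-1 + 4·x)·Dx^2  (order 2).
h: a_k = 0, -6, -24, -80, -256, -832, …
ICs: h(0) = 0, h′(0) = -6.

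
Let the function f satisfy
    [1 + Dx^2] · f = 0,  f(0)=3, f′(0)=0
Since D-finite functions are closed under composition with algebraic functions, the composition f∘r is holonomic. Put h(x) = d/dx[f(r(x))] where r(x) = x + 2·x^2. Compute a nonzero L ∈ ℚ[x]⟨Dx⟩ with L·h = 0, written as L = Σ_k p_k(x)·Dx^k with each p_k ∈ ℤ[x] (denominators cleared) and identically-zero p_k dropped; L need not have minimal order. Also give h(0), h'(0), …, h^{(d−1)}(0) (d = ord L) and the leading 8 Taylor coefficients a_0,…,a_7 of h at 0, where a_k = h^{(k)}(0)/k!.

L = (49 + 16·x + 96·x^2 + 256·x^3 + 256·x^4) + (-12 - 48·x)·Dx + (1 + 8·x + 16·x^2)·Dx^2  (order 2).
h: a_k = 0, -3, -18, -47/2, 5, 719/40, 553/20, 23521/1680, …
ICs: h(0) = 0, h′(0) = -3.

f: a_k = 3, 0, -3/2, 0, 1/8, 0, -1/240, 0, …
f∘r: x↦r, Dx↦Dx/r' in L_f ⇒ L₀.
h=h₀': d/dx-closure on L₀ ⇒ L.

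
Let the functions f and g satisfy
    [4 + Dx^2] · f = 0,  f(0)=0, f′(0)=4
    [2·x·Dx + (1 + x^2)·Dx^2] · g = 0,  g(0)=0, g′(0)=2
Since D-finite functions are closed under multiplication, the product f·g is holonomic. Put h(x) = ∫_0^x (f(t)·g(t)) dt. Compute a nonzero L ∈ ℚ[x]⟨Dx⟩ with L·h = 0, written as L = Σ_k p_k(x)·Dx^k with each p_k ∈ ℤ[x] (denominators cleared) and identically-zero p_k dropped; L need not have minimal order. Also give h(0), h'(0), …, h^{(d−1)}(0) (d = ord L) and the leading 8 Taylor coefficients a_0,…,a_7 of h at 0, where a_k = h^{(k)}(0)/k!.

L = (160 + 464·x^2 + 464·x^4 + 256·x^6 + 64·x^8)·Dx + (96·x + 224·x^3 + 192·x^5 + 64·x^7)·Dx^2 + (60 + 188·x^2 + 216·x^4 + 128·x^6 + 32·x^8)·Dx^3 + (24·x + 56·x^3 + 48·x^5 + 16·x^7)·Dx^4 + (5 + 18·x^2 + 25·x^4 + 16·x^6 + 4·x^8)·Dx^5  (order 5).
h: a_k = 0, 0, 0, 8/3, 0, -8/5, 0, 40/63, …
ICs: h(0) = 0, h′(0) = 0, h′′(0) = 0, h′′′(0) = 16, h′′′′(0) = 0.

f: a_k = 0, 4, 0, -8/3, 0, 8/15, 0, -16/315, …
g: a_k = 0, 2, 0, -2/3, 0, 2/5, 0, -2/7, …
Product ⇒ symmetric product L₀, ord ≤ 4.
∫: right-multiply L₀ by Dx.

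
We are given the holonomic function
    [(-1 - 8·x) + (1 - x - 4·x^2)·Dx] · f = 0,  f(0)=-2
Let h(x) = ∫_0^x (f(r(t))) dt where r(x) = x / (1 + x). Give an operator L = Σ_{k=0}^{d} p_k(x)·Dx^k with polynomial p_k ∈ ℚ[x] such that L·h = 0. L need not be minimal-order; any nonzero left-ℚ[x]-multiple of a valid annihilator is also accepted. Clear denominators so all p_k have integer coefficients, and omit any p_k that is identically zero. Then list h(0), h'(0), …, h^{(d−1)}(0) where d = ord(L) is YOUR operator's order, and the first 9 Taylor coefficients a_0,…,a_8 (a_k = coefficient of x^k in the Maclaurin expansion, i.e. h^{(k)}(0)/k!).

f: a_k = -2, -2, -10, -18, -58, -130, -362, -882, -2330, …
h₀=f(r): pull back L_f along r ⇒ L₀.
∫: right-multiply L₀ by Dx.
L = (1 + 9·x)·Dx + (-1 - 2·x + 3·x^2 + 4·x^3)·Dx^2  (order 2).
h: a_k = 0, -2, -1, -8/3, 0, -32/5, 16/3, -160/7, 36, …
ICs: h(0) = 0, h′(0) = -2.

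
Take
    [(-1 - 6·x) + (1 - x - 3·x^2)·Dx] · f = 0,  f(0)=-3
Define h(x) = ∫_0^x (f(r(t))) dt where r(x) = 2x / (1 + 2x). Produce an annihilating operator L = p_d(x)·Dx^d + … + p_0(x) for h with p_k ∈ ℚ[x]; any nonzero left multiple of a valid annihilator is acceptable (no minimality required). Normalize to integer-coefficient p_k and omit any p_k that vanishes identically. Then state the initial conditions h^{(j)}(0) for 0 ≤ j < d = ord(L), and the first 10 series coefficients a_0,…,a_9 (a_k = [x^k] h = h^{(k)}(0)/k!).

L = (2 + 28·x)·Dx + (-1 - 4·x + 8·x^2 + 24·x^3)·Dx^2  (order 2).
h: a_k = 0, -3, -3, -12, 0, -432/5, 144, -6912/7, 3024, -14592, …
ICs: h(0) = 0, h′(0) = -3.

f: a_k = -3, -3, -12, -21, -57, -120, -291, -651, -1524, -3477, …
h₀=f(r): pull back L_f along r ⇒ L₀.
h=∫h₀ ⇒ L = L₀·Dx.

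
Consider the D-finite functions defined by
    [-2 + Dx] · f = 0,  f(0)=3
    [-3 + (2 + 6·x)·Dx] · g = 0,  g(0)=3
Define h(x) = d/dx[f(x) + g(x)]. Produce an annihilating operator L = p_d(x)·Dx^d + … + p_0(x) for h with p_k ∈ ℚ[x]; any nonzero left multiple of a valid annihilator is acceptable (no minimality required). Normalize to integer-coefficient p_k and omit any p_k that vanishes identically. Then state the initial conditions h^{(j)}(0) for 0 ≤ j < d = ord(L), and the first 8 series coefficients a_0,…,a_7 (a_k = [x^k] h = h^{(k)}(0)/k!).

f: a_k = 3, 6, 6, 4, 2, 4/5, 4/15, 8/105, …
g: a_k = 3, 9/2, -27/8, 81/16, -1215/128, 5103/256, -45927/1024, 216513/2048, …
h₀=f+g: left-lcm gives L₀, ord ≤ 2.
Differentiate: ansatz ord ≤ ord L₀ ⇒ L.
L = (-78 - 72·x) + (11 - 96·x - 144·x^2)·Dx + (14 + 66·x + 72·x^2)·Dx^2  (order 2).
h: a_k = 21/2, 21/4, 435/16, -959/32, 26539/256, -684809/2560, 22750249/30720, -886555199/430080, …
ICs: h(0) = 21/2, h′(0) = 21/4.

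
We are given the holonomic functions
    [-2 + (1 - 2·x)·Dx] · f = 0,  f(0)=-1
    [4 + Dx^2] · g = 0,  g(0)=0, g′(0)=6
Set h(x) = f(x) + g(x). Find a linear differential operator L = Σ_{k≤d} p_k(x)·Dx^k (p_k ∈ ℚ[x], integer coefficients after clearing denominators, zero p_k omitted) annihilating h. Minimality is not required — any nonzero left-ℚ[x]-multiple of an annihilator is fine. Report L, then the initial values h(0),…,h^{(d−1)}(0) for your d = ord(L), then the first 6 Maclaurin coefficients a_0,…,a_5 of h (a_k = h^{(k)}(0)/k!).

f: a_k = -1, -2, -4, -8, -16, -32, …
g: a_k = 0, 6, 0, -4, 0, 4/5, …
L₀ := lclm(L_f,L_g); ord L₀ ≤ 1+2.
L = (56 - 32·x + 32·x^2) + (-12 + 40·x - 48·x^2 + 32·x^3)·Dx + (14 - 8·x + 8·x^2)·Dx^2 + (-3 + 10·x - 12·x^2 + 8·x^3)·Dx^3  (order 3).
h: a_k = -1, 4, -4, -12, -16, -156/5, …
ICs: h(0) = -1, h′(0) = 4, h′′(0) = -8.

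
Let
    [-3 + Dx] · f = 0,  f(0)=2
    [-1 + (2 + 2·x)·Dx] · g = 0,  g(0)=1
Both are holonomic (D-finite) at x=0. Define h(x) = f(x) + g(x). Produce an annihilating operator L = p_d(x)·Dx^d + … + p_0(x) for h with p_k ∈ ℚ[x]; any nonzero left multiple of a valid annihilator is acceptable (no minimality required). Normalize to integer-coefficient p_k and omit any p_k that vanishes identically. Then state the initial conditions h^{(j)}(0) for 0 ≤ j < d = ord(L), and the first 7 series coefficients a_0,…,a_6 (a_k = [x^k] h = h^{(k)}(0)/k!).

f: a_k = 2, 6, 9, 9, 27/4, 81/20, 81/40, …
g: a_k = 1, 1/2, -1/8, 1/16, -5/128, 7/256, -21/1024, …
Weyl lclm of L_f,L_g ⇒ L₀ (ord ≤ 2).
L = (21 + 18·x) + (-37 - 72·x - 36·x^2)·Dx + (10 + 22·x + 12·x^2)·Dx^2  (order 2).
h: a_k = 3, 13/2, 71/8, 145/16, 859/128, 5219/1280, 10263/5120, …
ICs: h(0) = 3, h′(0) = 13/2.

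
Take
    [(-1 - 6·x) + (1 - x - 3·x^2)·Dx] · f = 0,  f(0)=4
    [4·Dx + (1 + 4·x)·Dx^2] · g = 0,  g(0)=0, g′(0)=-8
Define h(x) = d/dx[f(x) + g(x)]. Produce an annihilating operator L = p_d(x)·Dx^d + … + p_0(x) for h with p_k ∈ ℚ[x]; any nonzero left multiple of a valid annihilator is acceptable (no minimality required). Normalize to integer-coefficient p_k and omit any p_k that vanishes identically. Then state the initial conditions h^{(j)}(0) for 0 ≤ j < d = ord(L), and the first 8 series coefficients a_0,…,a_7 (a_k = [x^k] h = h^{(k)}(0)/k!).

f: a_k = 4, 4, 16, 28, 76, 160, 388, 868, …
g: a_k = 0, -8, 16, -128/3, 128, -2048/5, 4096/3, -32768/7, …
Sum ⇒ L₀ = lclm(L_f,L_g) in ℚ(x)⟨Dx⟩.
h=h₀': d/dx-closure on L₀ ⇒ L.
L = (212 + 1072·x + 3144·x^2 + 2160·x^3 + 2592·x^4) + (5 + 248·x + 1922·x^2 + 4308·x^3 + 4464·x^4 + 4320·x^5)·Dx + (-6 - 53·x - 108·x^2 + 110·x^3 + 519·x^4 + 1044·x^5 + 864·x^6)·Dx^2  (order 2).
h: a_k = -4, 64, -44, 816, -1248, 10520, -26692, 147328, …
ICs: h(0) = -4, h′(0) = 64.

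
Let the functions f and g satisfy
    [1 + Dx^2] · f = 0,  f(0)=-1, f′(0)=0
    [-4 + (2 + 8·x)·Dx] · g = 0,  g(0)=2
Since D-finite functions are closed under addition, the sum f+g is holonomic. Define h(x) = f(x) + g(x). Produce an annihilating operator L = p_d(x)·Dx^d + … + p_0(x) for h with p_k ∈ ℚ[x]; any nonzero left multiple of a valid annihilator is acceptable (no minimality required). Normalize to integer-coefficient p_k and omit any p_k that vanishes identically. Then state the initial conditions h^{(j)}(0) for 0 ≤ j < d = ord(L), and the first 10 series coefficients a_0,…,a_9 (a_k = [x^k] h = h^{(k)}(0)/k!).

L = (-26 - 16·x - 32·x^2) + (-3 - 4·x + 48·x^2 + 64·x^3)·Dx + (-26 - 16·x - 32·x^2)·Dx^2 + (-3 - 4·x + 48·x^2 + 64·x^3)·Dx^3  (order 3).
h: a_k = 1, 4, -7/2, 8, -481/24, 56, -120959/720, 528, -69189121/40320, 5720, …
ICs: h(0) = 1, h′(0) = 4, h′′(0) = -7.

f: a_k = -1, 0, 1/2, 0, -1/24, 0, 1/720, 0, -1/40320, 0, …
g: a_k = 2, 4, -4, 8, -20, 56, -168, 528, -1716, 5720, …
h₀=f+g: left-lcm gives L₀, ord ≤ 3.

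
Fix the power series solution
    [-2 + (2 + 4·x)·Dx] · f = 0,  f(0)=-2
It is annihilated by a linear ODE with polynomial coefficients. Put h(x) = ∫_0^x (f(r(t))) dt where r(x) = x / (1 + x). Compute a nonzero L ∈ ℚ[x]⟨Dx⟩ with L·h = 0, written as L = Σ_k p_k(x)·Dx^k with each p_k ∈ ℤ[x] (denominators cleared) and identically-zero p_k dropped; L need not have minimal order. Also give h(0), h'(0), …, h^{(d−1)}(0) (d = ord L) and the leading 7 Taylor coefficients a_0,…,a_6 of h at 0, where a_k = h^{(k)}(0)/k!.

L = -Dx + (1 + 4·x + 3·x^2)·Dx^2  (order 2).
h: a_k = 0, -2, -1, 1, -5/4, 37/20, -25/8, …
ICs: h(0) = 0, h′(0) = -2.

f: a_k = -2, -2, 1, -1, 5/4, -7/4, 21/8, …
L₀ from L_f via x↦r, Dx↦r'^{-1}Dx.
∫: right-multiply L₀ by Dx.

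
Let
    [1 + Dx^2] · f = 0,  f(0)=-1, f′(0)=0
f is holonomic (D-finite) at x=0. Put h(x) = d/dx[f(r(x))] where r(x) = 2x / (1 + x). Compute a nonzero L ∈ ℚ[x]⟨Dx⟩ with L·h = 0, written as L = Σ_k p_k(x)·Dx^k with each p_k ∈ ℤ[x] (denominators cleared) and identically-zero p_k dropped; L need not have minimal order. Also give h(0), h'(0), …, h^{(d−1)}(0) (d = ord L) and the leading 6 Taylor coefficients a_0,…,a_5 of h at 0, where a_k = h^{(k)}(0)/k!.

f: a_k = -1, 0, 1/2, 0, -1/24, 0, …
Change of var in L_f (x↦r) gives L₀.
h₀' ⇒ L via d/dx closure of L₀.
L = (10 + 12·x + 6·x^2) + (6 + 18·x + 18·x^2 + 6·x^3)·Dx + (1 + 4·x + 6·x^2 + 4·x^3 + x^4)·Dx^2  (order 2).
h: a_k = 0, 4, -12, 64/3, -80/3, 308/15, …
ICs: h(0) = 0, h′(0) = 4.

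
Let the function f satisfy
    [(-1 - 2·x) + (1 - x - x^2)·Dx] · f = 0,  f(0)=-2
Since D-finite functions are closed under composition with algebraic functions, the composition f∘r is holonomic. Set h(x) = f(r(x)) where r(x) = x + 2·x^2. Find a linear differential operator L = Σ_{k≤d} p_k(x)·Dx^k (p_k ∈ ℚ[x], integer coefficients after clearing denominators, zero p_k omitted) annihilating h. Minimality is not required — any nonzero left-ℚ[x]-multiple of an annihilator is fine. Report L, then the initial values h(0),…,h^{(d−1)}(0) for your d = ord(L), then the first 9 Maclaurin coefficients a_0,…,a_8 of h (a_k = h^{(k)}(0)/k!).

f: a_k = -2, -2, -4, -6, -10, -16, -26, -42, -68, …
L₀ from L_f via x↦r, Dx↦r'^{-1}Dx.
L = (1 + 6·x + 12·x^2 + 16·x^3) + (-1 + x + 3·x^2 + 4·x^3 + 4·x^4)·Dx  (order 1).
h: a_k = -2, -2, -8, -22, -62, -168, -474, -1314, -3656, …
ICs: h(0) = -2.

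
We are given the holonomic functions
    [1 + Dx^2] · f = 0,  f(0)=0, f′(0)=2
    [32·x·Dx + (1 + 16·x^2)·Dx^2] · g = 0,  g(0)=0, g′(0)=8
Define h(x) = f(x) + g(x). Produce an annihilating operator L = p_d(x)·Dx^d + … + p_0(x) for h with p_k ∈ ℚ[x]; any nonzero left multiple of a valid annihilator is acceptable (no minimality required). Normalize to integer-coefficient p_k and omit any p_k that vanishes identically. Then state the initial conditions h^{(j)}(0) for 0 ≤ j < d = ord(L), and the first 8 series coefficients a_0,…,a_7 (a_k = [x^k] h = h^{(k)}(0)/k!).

f: a_k = 0, 2, 0, -1/3, 0, 1/60, 0, -1/2520, …
g: a_k = 0, 8, 0, -128/3, 0, 2048/5, 0, -32768/7, …
L₀ := lclm(L_f,L_g); ord L₀ ≤ 2+2.
L = (-6112·x + 99328·x^3 + 8192·x^5)·Dx + (-31 + 1072·x^2 + 25344·x^4 + 4096·x^6)·Dx^2 + (-6112·x + 99328·x^3 + 8192·x^5)·Dx^3 + (-31 + 1072·x^2 + 25344·x^4 + 4096·x^6)·Dx^4  (order 4).
h: a_k = 0, 10, 0, -43, 0, 24577/60, 0, -11796481/2520, …
ICs: h(0) = 0, h′(0) = 10, h′′(0) = 0, h′′′(0) = -258.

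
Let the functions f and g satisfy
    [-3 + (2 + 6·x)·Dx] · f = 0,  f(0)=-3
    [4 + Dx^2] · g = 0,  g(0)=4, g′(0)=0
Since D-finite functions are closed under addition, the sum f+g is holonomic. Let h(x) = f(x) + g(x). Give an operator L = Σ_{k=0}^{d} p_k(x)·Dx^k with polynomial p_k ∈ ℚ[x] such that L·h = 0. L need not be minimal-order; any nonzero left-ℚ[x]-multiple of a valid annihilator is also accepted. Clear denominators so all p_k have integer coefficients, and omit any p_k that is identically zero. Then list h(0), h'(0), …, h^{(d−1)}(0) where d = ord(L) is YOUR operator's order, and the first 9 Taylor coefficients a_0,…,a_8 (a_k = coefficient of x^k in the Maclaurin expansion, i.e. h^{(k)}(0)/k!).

f: a_k = -3, -9/2, 27/8, -81/16, 1215/128, -5103/256, 45927/1024, -216513/2048, 8444007/32768, …
g: a_k = 4, 0, -8, 0, 8/3, 0, -16/45, 0, 8/315, …
L₀ := lclm(L_f,L_g); ord L₀ ≤ 1+2.
L = (-516 - 1152·x - 1728·x^2) + (56 + 936·x + 3456·x^2 + 3456·x^3)·Dx + (-129 - 288·x - 432·x^2)·Dx^2 + (14 + 234·x + 864·x^2 + 864·x^3)·Dx^3  (order 3).
h: a_k = 1, -9/2, -37/8, -81/16, 4669/384, -5103/256, 2050331/46080, -216513/2048, 2660124349/10321920, …
ICs: h(0) = 1, h′(0) = -9/2, h′′(0) = -37/4.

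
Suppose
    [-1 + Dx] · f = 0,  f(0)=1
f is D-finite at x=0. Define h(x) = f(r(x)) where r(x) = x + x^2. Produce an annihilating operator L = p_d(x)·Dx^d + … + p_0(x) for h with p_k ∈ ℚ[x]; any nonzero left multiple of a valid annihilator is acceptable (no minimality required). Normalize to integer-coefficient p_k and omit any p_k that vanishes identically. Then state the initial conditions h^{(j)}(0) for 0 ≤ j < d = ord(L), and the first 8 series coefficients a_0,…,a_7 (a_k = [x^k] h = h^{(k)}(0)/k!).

L = (-1 - 2·x) + Dx  (order 1).
h: a_k = 1, 1, 3/2, 7/6, 25/24, 27/40, 331/720, 1303/5040, …
ICs: h(0) = 1.

f: a_k = 1, 1, 1/2, 1/6, 1/24, 1/120, 1/720, 1/5040, …
L₀ from L_f via x↦r, Dx↦r'^{-1}Dx.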